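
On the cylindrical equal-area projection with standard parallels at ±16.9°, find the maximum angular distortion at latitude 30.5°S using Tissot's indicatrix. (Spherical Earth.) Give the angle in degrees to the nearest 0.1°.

12.0°

Cylindrical equal-area (φ₀ = 16.9°): h = cos φ / cos 16.9° along meridians, k = cos 16.9° / cos φ along parallels; h·k = 1.
At 30.5°: h = 0.9005, k = 1.110; principal scales a = 1.110, b = 0.9005.
sin(ω/2) = (a − b)/(a + b) = 0.2100/2.011 = 0.1044, so ω = 2 arcsin(0.1044) ≈ 12.0°.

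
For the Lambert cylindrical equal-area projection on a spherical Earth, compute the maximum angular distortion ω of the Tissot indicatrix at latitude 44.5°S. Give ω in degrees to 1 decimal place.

38.0°

The Lambert cylindrical equal-area projection is the cylindrical equal-area projection with its standard parallel at the equator (φ₀ = 0). Cylindrical equal-area (φ₀ = 0°): h = cos φ / cos 0° along meridians, k = cos 0° / cos φ along parallels; h·k = 1.
At 44.5°: h = 0.7133, k = 1.402; principal scales a = 1.402, b = 0.7133.
sin(ω/2) = (a − b)/(a + b) = 0.6888/2.115 = 0.3256, so ω = 2 arcsin(0.3256) ≈ 38.0°.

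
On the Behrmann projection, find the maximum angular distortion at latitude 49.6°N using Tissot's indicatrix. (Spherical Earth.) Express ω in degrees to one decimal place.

The Behrmann projection is cylindrical equal-area with φ₀ = 30°. Cylindrical equal-area (φ₀ = 30°): h = cos φ / cos 30° along meridians, k = cos 30° / cos φ along parallels; h·k = 1.
At 49.6°: h = 0.7484, k = 1.336; principal scales a = 1.336, b = 0.7484.
sin(ω/2) = (a − b)/(a + b) = 0.5878/2.085 = 0.2820, so ω = 2 arcsin(0.2820) ≈ 32.8°.

32.8°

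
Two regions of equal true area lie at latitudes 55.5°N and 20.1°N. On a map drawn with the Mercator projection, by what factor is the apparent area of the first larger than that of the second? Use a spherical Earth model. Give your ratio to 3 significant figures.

2.75

On Mercator, area is exaggerated by sec²φ = 1/cos²φ.
At 55.5°: sec²(55.5°) = 1/0.5664² = 3.117.
At 20.1°: sec²(20.1°) = 1/0.9391² = 1.134.
Ratio = 3.117/1.134 = cos²(20.1°)/cos²(55.5°) ≈ 2.75.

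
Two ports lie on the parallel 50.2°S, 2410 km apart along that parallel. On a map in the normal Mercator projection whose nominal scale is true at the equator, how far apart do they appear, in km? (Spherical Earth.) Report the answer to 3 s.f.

For Mercator, h = k = sec φ (a conformal cylindrical projection has a single point scale, 1/cos φ).
Along the parallel, k = sec 50.2° = 1/0.6401 = 1.562.
Map distance = 2410 × 1.562 ≈ 3760 km.

3760 km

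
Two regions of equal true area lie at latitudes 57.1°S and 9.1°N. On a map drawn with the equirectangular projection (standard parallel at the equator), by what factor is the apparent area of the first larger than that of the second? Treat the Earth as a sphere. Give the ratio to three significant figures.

1.82

In the plate carrée (x = Rλ, y = Rφ), meridians are true-scale (h = 1) and parallels are stretched by k = sec φ.
Areal scale at 57.1°: h·k = 1.000 × 1.841 = 1.841.
Areal scale at 9.1°: h·k = 1.000 × 1.013 = 1.013.
Ratio = 1.841/1.013 ≈ 1.82.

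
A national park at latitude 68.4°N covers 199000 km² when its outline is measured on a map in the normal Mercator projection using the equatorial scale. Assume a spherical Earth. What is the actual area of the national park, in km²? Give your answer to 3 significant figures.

27000 km²

For Mercator, h = k = sec φ (a conformal cylindrical projection has a single point scale, 1/cos φ).
Areal scale = k² = sec²φ = 1/cos²(68.4°) = 1/0.3681² = 7.379.
True area = apparent / (areal scale) = 199000 / 7.379 ≈ 27000 km².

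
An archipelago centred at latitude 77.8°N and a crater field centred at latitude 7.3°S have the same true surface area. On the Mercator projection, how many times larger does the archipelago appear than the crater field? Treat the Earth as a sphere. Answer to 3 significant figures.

22.0

Mercator areal scale is sec²φ.
At 77.8°: sec²(77.8°) = 1/0.2113² = 22.39.
At 7.3°: sec²(7.3°) = 1/0.9919² = 1.016.
Ratio = 22.39/1.016 = cos²(7.3°)/cos²(77.8°) ≈ 22.0.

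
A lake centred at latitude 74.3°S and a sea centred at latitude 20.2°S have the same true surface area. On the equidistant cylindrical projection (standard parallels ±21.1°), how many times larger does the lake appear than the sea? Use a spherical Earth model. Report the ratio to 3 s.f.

3.47

In the equirectangular projection with standard parallel φ₀ = 21.1° (x = Rλ cos φ₀, y = Rφ), meridians are true-scale (h = 1) and the parallel scale is k = cos φ₀ / cos φ.
Areal scale at 74.3°: h·k = 1.000 × 3.448 = 3.448.
Areal scale at 20.2°: h·k = 1.000 × 0.9941 = 0.9941.
Ratio = 3.448/0.9941 ≈ 3.47.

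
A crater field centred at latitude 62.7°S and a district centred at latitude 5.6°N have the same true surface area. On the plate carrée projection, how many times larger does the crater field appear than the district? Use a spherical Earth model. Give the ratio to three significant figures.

2.17

Plate carrée maps x = Rλ, y = Rφ. The meridian scale is h = 1 and the parallel scale is k = 1/cos φ = sec φ.
Areal scale at 62.7°: h·k = 1.000 × 2.180 = 2.180.
Areal scale at 5.6°: h·k = 1.000 × 1.005 = 1.005.
Ratio = 2.180/1.005 ≈ 2.17.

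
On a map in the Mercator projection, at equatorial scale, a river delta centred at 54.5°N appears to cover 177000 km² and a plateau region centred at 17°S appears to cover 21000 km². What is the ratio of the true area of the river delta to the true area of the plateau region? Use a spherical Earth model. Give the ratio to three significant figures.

3.11

Since Mercator area scale is 1/cos²φ, the true area equals the apparent area multiplied by cos²φ.
True area of river delta: 177000 × cos²(54.5°) = 177000 × 0.3372 = 59690 km².
True area of plateau region: 21000 × cos²(17°) = 21000 × 0.9145 = 19200 km².
Ratio = 59690 / 19200 ≈ 3.11.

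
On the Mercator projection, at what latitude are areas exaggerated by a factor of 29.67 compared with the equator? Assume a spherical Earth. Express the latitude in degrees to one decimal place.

Mercator areal scale is sec²φ.
sec²φ = 29.67  ⇒  cos²φ = 0.03370  ⇒  cos φ = 0.1836.
φ = arccos(0.1836) ≈ 79.4°.

79.4°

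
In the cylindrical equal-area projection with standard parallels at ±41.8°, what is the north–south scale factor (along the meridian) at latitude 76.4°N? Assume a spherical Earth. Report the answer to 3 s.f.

A cylindrical equal-area projection with standard parallel φ₀ has meridian scale h = cos φ / cos φ₀ and parallel scale k = cos φ₀ / cos φ (so areas are preserved, h·k = 1).
h = cos 76.4° / cos 41.8° = 0.2351/0.7455 = 0.3154.

0.315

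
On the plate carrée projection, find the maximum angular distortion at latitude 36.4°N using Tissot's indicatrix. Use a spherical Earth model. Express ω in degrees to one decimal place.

For the equirectangular projection with φ₀ = 0 (plate carrée), h = 1 along meridians and k = sec φ along parallels.
At 36.4°: h = 1.000, k = 1.242; principal scales a = 1.242, b = 1.000.
sin(ω/2) = (a − b)/(a + b) = 0.2424/2.242 = 0.1081, so ω = 2 arcsin(0.1081) ≈ 12.4°.

12.4°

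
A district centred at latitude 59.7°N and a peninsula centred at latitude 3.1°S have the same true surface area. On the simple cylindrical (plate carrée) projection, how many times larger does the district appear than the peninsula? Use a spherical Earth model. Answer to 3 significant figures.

Plate carrée maps x = Rλ, y = Rφ. The meridian scale is h = 1 and the parallel scale is k = 1/cos φ = sec φ.
Areal scale at 59.7°: h·k = 1.000 × 1.982 = 1.982.
Areal scale at 3.1°: h·k = 1.000 × 1.001 = 1.001.
Ratio = 1.982/1.001 ≈ 1.98.

1.98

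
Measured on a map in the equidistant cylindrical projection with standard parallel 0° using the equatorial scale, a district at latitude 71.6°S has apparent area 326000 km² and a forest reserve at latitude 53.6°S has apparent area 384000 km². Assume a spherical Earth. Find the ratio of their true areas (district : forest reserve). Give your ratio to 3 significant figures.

On the plate carrée, areal scale = h·k = 1 × sec φ, so true area = apparent × cos φ.
True area of district: 326000 × cos(71.6°) = 326000 × 0.3156 = 102900 km².
True area of forest reserve: 384000 × cos(53.6°) = 384000 × 0.5934 = 227900 km².
Ratio = 102900 / 227900 ≈ 0.452.

0.452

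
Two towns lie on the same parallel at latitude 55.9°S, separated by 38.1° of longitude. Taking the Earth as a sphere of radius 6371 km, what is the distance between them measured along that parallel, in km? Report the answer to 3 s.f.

2380 km

Arc length along a parallel = R cos φ · Δλ (with Δλ in radians).
= 6371 × cos 55.9° × (38.1° × π/180) = 6371 × 0.5606 × 0.6650 ≈ 2380 km.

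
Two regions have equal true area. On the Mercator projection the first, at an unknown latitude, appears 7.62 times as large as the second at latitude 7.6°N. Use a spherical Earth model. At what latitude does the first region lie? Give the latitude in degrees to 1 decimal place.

69.0°

On Mercator, (apparent₁)/(apparent₂) = sec²φ₁ / sec²φ₂ when true areas are equal.
cos²φ₂ / cos²φ₁ = 7.62  ⇒  cos φ₁ = cos 7.6° / √7.62 = 0.9912/2.760 = 0.3591.
φ₁ = arccos(0.3591) ≈ 69.0°.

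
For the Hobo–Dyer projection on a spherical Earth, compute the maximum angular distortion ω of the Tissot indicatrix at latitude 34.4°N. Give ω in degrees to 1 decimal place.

4.5°

The Hobo–Dyer projection is cylindrical equal-area with φ₀ = 37.5°. A cylindrical equal-area projection with standard parallel φ₀ has meridian scale h = cos φ / cos φ₀ and parallel scale k = cos φ₀ / cos φ (so areas are preserved, h·k = 1).
At 34.4°: h = 1.040, k = 0.9615; principal scales a = 1.040, b = 0.9615.
sin(ω/2) = (a − b)/(a + b) = 0.07852/2.002 = 0.03923, so ω = 2 arcsin(0.03923) ≈ 4.5°.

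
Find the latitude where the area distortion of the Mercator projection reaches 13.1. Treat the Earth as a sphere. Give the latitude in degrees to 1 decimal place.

74.0°

Mercator areal scale is sec²φ.
sec²φ = 13.1  ⇒  cos²φ = 0.07634  ⇒  cos φ = 0.2763.
φ = arccos(0.2763) ≈ 74.0°.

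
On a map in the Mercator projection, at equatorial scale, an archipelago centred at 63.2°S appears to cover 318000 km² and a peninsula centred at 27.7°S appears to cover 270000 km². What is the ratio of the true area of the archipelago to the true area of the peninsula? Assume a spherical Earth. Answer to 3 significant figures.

Since Mercator area scale is 1/cos²φ, the true area equals the apparent area multiplied by cos²φ.
True area of archipelago: 318000 × cos²(63.2°) = 318000 × 0.2033 = 64650 km².
True area of peninsula: 270000 × cos²(27.7°) = 270000 × 0.7839 = 211700 km².
Ratio = 64650 / 211700 ≈ 0.305.

0.305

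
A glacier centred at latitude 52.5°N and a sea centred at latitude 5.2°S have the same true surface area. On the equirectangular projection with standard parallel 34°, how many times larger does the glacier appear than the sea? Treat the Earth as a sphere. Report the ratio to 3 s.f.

The equidistant cylindrical projection with φ₀ = 34° has h = 1 (meridians true) and k = cos φ₀ / cos φ along parallels.
Areal scale at 52.5°: h·k = 1.000 × 1.362 = 1.362.
Areal scale at 5.2°: h·k = 1.000 × 0.8325 = 0.8325.
Ratio = 1.362/0.8325 ≈ 1.64.

1.64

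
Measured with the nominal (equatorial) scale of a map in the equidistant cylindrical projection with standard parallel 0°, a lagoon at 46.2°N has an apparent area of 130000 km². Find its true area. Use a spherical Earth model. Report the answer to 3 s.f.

Plate carrée maps x = Rλ, y = Rφ. The meridian scale is h = 1 and the parallel scale is k = 1/cos φ = sec φ.
Areal scale = h·k = 1 × sec φ; at 46.2°, h = 1.000, k = 1.445, so h·k = 1.445.
True area = apparent / (areal scale) = 130000 / 1.445 ≈ 90000 km².

90000 km²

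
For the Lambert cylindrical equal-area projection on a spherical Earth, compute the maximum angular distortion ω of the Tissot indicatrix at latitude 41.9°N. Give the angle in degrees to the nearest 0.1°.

The Lambert cylindrical equal-area projection is the cylindrical equal-area projection with its standard parallel at the equator (φ₀ = 0). For cylindrical equal-area with standard parallel φ₀, h = cos φ / cos φ₀ and k = cos φ₀ / cos φ, so h·k = 1.
At 41.9°: h = 0.7443, k = 1.344; principal scales a = 1.344, b = 0.7443.
sin(ω/2) = (a − b)/(a + b) = 0.5992/2.088 = 0.2870, so ω = 2 arcsin(0.2870) ≈ 33.4°.

33.4°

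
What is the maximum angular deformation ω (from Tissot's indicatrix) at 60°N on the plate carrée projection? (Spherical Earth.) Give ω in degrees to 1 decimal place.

38.9°

For the equirectangular projection with φ₀ = 0 (plate carrée), h = 1 along meridians and k = sec φ along parallels.
At 60°: h = 1.000, k = 2.000; principal scales a = 2.000, b = 1.000.
sin(ω/2) = (a − b)/(a + b) = 1.0000/3.000 = 0.3333, so ω = 2 arcsin(0.3333) ≈ 38.9°.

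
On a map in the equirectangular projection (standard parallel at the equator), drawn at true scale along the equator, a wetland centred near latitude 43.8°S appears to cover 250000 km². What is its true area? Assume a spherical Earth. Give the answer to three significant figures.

180000 km²

For the equirectangular projection with φ₀ = 0 (plate carrée), h = 1 along meridians and k = sec φ along parallels.
Areal scale = h·k = 1 × sec φ; at 43.8°, h = 1.000, k = 1.386, so h·k = 1.386.
True area = apparent / (areal scale) = 250000 / 1.386 ≈ 180000 km².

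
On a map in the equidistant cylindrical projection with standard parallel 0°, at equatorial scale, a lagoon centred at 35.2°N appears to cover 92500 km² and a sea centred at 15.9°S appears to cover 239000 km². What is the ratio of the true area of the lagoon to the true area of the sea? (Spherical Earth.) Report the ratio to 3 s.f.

0.329

On the plate carrée, areal scale = h·k = 1 × sec φ, so true area = apparent × cos φ.
True area of lagoon: 92500 × cos(35.2°) = 92500 × 0.8171 = 75590 km².
True area of sea: 239000 × cos(15.9°) = 239000 × 0.9617 = 229900 km².
Ratio = 75590 / 229900 ≈ 0.329.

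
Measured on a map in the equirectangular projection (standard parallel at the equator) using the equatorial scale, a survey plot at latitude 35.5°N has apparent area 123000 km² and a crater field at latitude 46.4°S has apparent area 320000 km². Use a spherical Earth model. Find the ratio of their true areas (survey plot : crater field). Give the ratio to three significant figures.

0.454

On the plate carrée, areal scale = h·k = 1 × sec φ, so true area = apparent × cos φ.
True area of survey plot: 123000 × cos(35.5°) = 123000 × 0.8141 = 100100 km².
True area of crater field: 320000 × cos(46.4°) = 320000 × 0.6896 = 220700 km².
Ratio = 100100 / 220700 ≈ 0.454.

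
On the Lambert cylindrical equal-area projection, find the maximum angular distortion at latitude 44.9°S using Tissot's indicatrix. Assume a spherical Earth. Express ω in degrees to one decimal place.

38.8°

The Lambert cylindrical equal-area projection is the cylindrical equal-area projection with its standard parallel at the equator (φ₀ = 0). For cylindrical equal-area with standard parallel φ₀, h = cos φ / cos φ₀ and k = cos φ₀ / cos φ, so h·k = 1.
At 44.9°: h = 0.7083, k = 1.412; principal scales a = 1.412, b = 0.7083.
sin(ω/2) = (a − b)/(a + b) = 0.7034/2.120 = 0.3318, so ω = 2 arcsin(0.3318) ≈ 38.8°.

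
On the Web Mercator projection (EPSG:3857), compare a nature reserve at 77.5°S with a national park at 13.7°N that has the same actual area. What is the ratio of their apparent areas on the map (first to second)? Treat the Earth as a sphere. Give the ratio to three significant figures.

20.1

On Mercator, area is exaggerated by sec²φ = 1/cos²φ.
At 77.5°: sec²(77.5°) = 1/0.2164² = 21.35.
At 13.7°: sec²(13.7°) = 1/0.9715² = 1.059.
Ratio = 21.35/1.059 = cos²(13.7°)/cos²(77.5°) ≈ 20.1.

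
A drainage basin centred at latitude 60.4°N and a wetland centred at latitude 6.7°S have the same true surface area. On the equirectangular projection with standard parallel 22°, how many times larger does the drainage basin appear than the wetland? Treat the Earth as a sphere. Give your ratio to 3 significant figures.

2.01

The equidistant cylindrical projection with φ₀ = 22° has h = 1 (meridians true) and k = cos φ₀ / cos φ along parallels.
Areal scale at 60.4°: h·k = 1.000 × 1.877 = 1.877.
Areal scale at 6.7°: h·k = 1.000 × 0.9336 = 0.9336.
Ratio = 1.877/0.9336 ≈ 2.01.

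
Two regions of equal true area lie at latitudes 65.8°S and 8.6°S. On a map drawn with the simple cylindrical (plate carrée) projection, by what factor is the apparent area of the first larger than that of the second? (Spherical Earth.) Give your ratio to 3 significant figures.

2.41

For the equirectangular projection with φ₀ = 0 (plate carrée), h = 1 along meridians and k = sec φ along parallels.
Areal scale at 65.8°: h·k = 1.000 × 2.439 = 2.439.
Areal scale at 8.6°: h·k = 1.000 × 1.011 = 1.011.
Ratio = 2.439/1.011 ≈ 2.41.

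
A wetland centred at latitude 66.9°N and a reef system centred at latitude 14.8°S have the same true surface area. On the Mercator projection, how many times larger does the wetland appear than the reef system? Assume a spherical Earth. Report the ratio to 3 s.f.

On Mercator, area is exaggerated by sec²φ = 1/cos²φ.
At 66.9°: sec²(66.9°) = 1/0.3923² = 6.497.
At 14.8°: sec²(14.8°) = 1/0.9668² = 1.070.
Ratio = 6.497/1.070 = cos²(14.8°)/cos²(66.9°) ≈ 6.07.

6.07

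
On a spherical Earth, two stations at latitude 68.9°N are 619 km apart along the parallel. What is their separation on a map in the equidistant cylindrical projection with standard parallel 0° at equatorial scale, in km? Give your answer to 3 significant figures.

1720 km

For the equirectangular projection with φ₀ = 0 (plate carrée), h = 1 along meridians and k = sec φ along parallels.
Along the parallel, k = sec 68.9° = 1/0.3600 = 2.778.
Map distance = 619 × 2.778 ≈ 1720 km.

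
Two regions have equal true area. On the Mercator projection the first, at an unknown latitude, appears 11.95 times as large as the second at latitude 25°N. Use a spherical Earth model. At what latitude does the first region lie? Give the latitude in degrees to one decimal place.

For equal true areas on Mercator, apparent areas scale as sec²φ, so the ratio is cos²φ₂ / cos²φ₁.
cos²φ₂ / cos²φ₁ = 11.95  ⇒  cos φ₁ = cos 25° / √11.95 = 0.9063/3.457 = 0.2622.
φ₁ = arccos(0.2622) ≈ 74.8°.

74.8°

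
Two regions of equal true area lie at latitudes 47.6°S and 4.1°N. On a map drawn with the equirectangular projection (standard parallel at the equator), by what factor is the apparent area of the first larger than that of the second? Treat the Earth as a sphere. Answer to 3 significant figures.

Plate carrée maps x = Rλ, y = Rφ. The meridian scale is h = 1 and the parallel scale is k = 1/cos φ = sec φ.
Areal scale at 47.6°: h·k = 1.000 × 1.483 = 1.483.
Areal scale at 4.1°: h·k = 1.000 × 1.003 = 1.003.
Ratio = 1.483/1.003 ≈ 1.48.

1.48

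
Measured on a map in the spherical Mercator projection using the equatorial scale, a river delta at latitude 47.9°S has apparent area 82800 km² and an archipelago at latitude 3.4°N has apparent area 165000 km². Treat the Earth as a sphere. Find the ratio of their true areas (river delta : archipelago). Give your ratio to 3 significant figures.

Mercator's areal exaggeration is sec²φ; hence true area = (apparent area) · cos²φ.
True area of river delta: 82800 × cos²(47.9°) = 82800 × 0.4495 = 37220 km².
True area of archipelago: 165000 × cos²(3.4°) = 165000 × 0.9965 = 164400 km².
Ratio = 37220 / 164400 ≈ 0.226.

0.226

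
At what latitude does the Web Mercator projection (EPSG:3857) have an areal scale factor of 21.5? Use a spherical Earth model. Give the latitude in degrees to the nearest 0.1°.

77.5°

Mercator areal scale is sec²φ.
sec²φ = 21.5  ⇒  cos²φ = 0.04651  ⇒  cos φ = 0.2157.
φ = arccos(0.2157) ≈ 77.5°.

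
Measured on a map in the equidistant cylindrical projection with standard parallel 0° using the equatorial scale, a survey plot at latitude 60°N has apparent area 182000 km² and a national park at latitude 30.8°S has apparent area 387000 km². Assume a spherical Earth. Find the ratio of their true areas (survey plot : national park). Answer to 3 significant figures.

On the plate carrée, areal scale = h·k = 1 × sec φ, so true area = apparent × cos φ.
True area of survey plot: 182000 × cos(60°) = 182000 × 0.5000 = 91000 km².
True area of national park: 387000 × cos(30.8°) = 387000 × 0.8590 = 332400 km².
Ratio = 91000 / 332400 ≈ 0.274.

0.274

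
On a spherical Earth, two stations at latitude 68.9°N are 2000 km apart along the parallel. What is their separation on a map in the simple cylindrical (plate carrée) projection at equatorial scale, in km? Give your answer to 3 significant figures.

5560 km

For the equirectangular projection with φ₀ = 0 (plate carrée), h = 1 along meridians and k = sec φ along parallels.
Along the parallel, k = sec 68.9° = 1/0.3600 = 2.778.
Map distance = 2000 × 2.778 ≈ 5560 km.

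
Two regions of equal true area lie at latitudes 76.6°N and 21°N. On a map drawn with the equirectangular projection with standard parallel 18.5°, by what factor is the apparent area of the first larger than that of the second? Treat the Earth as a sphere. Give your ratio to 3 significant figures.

In the equirectangular projection with standard parallel φ₀ = 18.5° (x = Rλ cos φ₀, y = Rφ), meridians are true-scale (h = 1) and the parallel scale is k = cos φ₀ / cos φ.
Areal scale at 76.6°: h·k = 1.000 × 4.092 = 4.092.
Areal scale at 21°: h·k = 1.000 × 1.016 = 1.016.
Ratio = 4.092/1.016 ≈ 4.03.

4.03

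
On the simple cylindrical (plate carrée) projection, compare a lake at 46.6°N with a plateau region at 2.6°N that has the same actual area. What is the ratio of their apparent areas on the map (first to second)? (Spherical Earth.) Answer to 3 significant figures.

In the plate carrée (x = Rλ, y = Rφ), meridians are true-scale (h = 1) and parallels are stretched by k = sec φ.
Areal scale at 46.6°: h·k = 1.000 × 1.455 = 1.455.
Areal scale at 2.6°: h·k = 1.000 × 1.001 = 1.001.
Ratio = 1.455/1.001 ≈ 1.45.

1.45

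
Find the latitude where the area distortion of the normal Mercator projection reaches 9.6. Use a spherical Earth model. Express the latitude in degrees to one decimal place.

Mercator areal scale is sec²φ.
sec²φ = 9.6  ⇒  cos²φ = 0.1042  ⇒  cos φ = 0.3227.
φ = arccos(0.3227) ≈ 71.2°.

71.2°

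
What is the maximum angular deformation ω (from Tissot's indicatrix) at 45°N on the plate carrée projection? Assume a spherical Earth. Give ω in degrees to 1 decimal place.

Plate carrée maps x = Rλ, y = Rφ. The meridian scale is h = 1 and the parallel scale is k = 1/cos φ = sec φ.
At 45°: h = 1.000, k = 1.414; principal scales a = 1.414, b = 1.000.
sin(ω/2) = (a − b)/(a + b) = 0.4142/2.414 = 0.1716, so ω = 2 arcsin(0.1716) ≈ 19.8°.

19.8°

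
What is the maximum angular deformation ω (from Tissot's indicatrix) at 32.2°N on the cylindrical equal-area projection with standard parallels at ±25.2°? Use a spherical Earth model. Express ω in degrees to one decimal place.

For cylindrical equal-area with standard parallel φ₀, h = cos φ / cos φ₀ and k = cos φ₀ / cos φ, so h·k = 1.
At 32.2°: h = 0.9352, k = 1.069; principal scales a = 1.069, b = 0.9352.
sin(ω/2) = (a − b)/(a + b) = 0.1341/2.004 = 0.06690, so ω = 2 arcsin(0.06690) ≈ 7.7°.

7.7°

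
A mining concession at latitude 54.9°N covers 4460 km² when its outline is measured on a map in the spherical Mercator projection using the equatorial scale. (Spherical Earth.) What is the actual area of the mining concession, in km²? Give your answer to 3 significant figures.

For Mercator, h = k = sec φ (a conformal cylindrical projection has a single point scale, 1/cos φ).
Areal scale = k² = sec²φ = 1/cos²(54.9°) = 1/0.5750² = 3.025.
True area = apparent / (areal scale) = 4460 / 3.025 ≈ 1470 km².

1470 km²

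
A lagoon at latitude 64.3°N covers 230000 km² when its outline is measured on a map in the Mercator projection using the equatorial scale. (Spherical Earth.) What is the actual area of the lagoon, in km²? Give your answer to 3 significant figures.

43300 km²

Mercator is conformal, so the point scale is isotropic: h = k = sec φ = 1/cos φ.
Areal scale = k² = sec²φ = 1/cos²(64.3°) = 1/0.4337² = 5.317.
True area = apparent / (areal scale) = 230000 / 5.317 ≈ 43300 km².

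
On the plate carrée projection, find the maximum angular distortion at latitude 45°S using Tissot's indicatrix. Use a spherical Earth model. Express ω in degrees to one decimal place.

19.8°

In the plate carrée (x = Rλ, y = Rφ), meridians are true-scale (h = 1) and parallels are stretched by k = sec φ.
At 45°: h = 1.000, k = 1.414; principal scales a = 1.414, b = 1.000.
sin(ω/2) = (a − b)/(a + b) = 0.4142/2.414 = 0.1716, so ω = 2 arcsin(0.1716) ≈ 19.8°.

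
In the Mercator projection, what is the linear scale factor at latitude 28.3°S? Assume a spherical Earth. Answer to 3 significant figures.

Mercator is conformal, so the point scale is isotropic: h = k = sec φ = 1/cos φ.
k = 1/cos 28.3° = 1/0.8805 = 1.136.

1.14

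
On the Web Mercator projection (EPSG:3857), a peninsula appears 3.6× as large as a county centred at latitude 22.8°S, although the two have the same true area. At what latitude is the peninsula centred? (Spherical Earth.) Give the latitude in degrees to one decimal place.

For equal true areas on Mercator, apparent areas scale as sec²φ, so the ratio is cos²φ₂ / cos²φ₁.
cos²φ₂ / cos²φ₁ = 3.6  ⇒  cos φ₁ = cos 22.8° / √3.6 = 0.9219/1.897 = 0.4859.
φ₁ = arccos(0.4859) ≈ 60.9°.

60.9°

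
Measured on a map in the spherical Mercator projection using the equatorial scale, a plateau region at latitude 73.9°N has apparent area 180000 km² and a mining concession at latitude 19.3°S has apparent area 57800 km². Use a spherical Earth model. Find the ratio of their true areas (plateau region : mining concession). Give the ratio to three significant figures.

On Mercator the areal scale is sec²φ, so true area = apparent × cos²φ.
True area of plateau region: 180000 × cos²(73.9°) = 180000 × 0.07690 = 13840 km².
True area of mining concession: 57800 × cos²(19.3°) = 57800 × 0.8908 = 51490 km².
Ratio = 13840 / 51490 ≈ 0.269.

0.269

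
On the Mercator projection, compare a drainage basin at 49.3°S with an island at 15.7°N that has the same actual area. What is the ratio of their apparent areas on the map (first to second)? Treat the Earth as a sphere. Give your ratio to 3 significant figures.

Mercator is conformal with k = sec φ, so areal scale = k² = sec²φ.
At 49.3°: sec²(49.3°) = 1/0.6521² = 2.352.
At 15.7°: sec²(15.7°) = 1/0.9627² = 1.079.
Ratio = 2.352/1.079 = cos²(15.7°)/cos²(49.3°) ≈ 2.18.

2.18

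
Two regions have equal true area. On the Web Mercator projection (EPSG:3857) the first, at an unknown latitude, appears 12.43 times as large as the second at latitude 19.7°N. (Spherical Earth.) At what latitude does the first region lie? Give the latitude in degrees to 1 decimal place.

74.5°

For equal true areas on Mercator, apparent areas scale as sec²φ, so the ratio is cos²φ₂ / cos²φ₁.
cos²φ₂ / cos²φ₁ = 12.43  ⇒  cos φ₁ = cos 19.7° / √12.43 = 0.9415/3.526 = 0.2670.
φ₁ = arccos(0.2670) ≈ 74.5°.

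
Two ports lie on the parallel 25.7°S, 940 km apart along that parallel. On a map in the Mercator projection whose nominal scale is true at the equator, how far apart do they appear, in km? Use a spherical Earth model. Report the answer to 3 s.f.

1040 km

For Mercator, h = k = sec φ (a conformal cylindrical projection has a single point scale, 1/cos φ).
Along the parallel, k = sec 25.7° = 1/0.9011 = 1.110.
Map distance = 940 × 1.110 ≈ 1040 km.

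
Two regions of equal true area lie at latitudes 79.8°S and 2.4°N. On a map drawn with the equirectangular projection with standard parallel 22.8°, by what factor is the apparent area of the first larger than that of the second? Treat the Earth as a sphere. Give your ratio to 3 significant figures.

In the equirectangular projection with standard parallel φ₀ = 22.8° (x = Rλ cos φ₀, y = Rφ), meridians are true-scale (h = 1) and the parallel scale is k = cos φ₀ / cos φ.
Areal scale at 79.8°: h·k = 1.000 × 5.206 = 5.206.
Areal scale at 2.4°: h·k = 1.000 × 0.9227 = 0.9227.
Ratio = 5.206/0.9227 ≈ 5.64.

5.64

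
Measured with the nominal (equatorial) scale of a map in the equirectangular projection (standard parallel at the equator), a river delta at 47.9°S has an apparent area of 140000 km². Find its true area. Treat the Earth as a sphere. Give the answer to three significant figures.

For the equirectangular projection with φ₀ = 0 (plate carrée), h = 1 along meridians and k = sec φ along parallels.
Areal scale = h·k = 1 × sec φ; at 47.9°, h = 1.000, k = 1.492, so h·k = 1.492.
True area = apparent / (areal scale) = 140000 / 1.492 ≈ 93900 km².

93900 km²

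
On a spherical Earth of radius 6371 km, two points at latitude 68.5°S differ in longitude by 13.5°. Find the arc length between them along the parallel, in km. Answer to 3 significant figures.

Arc length along a parallel = R cos φ · Δλ (with Δλ in radians).
= 6371 × cos 68.5° × (13.5° × π/180) = 6371 × 0.3665 × 0.2356 ≈ 550 km.

550 km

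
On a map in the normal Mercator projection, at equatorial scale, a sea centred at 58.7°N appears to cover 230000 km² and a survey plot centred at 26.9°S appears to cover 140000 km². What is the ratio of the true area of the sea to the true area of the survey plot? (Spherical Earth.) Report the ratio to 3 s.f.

0.558

Mercator's areal exaggeration is sec²φ; hence true area = (apparent area) · cos²φ.
True area of sea: 230000 × cos²(58.7°) = 230000 × 0.2699 = 62080 km².
True area of survey plot: 140000 × cos²(26.9°) = 140000 × 0.7953 = 111300 km².
Ratio = 62080 / 111300 ≈ 0.558.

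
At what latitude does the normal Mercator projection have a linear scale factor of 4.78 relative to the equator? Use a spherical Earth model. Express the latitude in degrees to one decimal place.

Mercator scale is k = sec φ = 1/cos φ.
1/cos φ = 4.78  ⇒  cos φ = 0.2092  ⇒  φ = arccos(0.2092) ≈ 77.9°.

77.9°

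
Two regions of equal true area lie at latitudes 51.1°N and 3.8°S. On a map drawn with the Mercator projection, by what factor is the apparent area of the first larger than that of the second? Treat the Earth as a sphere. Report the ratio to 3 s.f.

2.52

Mercator is conformal with k = sec φ, so areal scale = k² = sec²φ.
At 51.1°: sec²(51.1°) = 1/0.6280² = 2.536.
At 3.8°: sec²(3.8°) = 1/0.9978² = 1.004.
Ratio = 2.536/1.004 = cos²(3.8°)/cos²(51.1°) ≈ 2.52.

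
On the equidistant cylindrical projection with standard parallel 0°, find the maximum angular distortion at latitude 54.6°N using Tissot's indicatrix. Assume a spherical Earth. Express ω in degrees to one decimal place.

In the plate carrée (x = Rλ, y = Rφ), meridians are true-scale (h = 1) and parallels are stretched by k = sec φ.
At 54.6°: h = 1.000, k = 1.726; principal scales a = 1.726, b = 1.000.
sin(ω/2) = (a − b)/(a + b) = 0.7263/2.726 = 0.2664, so ω = 2 arcsin(0.2664) ≈ 30.9°.

30.9°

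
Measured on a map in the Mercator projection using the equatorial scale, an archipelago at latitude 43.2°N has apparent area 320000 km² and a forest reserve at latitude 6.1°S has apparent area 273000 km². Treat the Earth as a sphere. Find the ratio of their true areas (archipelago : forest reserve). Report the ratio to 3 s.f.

0.630

On Mercator the areal scale is sec²φ, so true area = apparent × cos²φ.
True area of archipelago: 320000 × cos²(43.2°) = 320000 × 0.5314 = 170000 km².
True area of forest reserve: 273000 × cos²(6.1°) = 273000 × 0.9887 = 269900 km².
Ratio = 170000 / 269900 ≈ 0.630.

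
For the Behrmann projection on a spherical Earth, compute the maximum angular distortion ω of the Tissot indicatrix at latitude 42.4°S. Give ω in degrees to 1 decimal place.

18.2°

Behrmann is a cylindrical equal-area projection with standard parallels at ±30°. A cylindrical equal-area projection with standard parallel φ₀ has meridian scale h = cos φ / cos φ₀ and parallel scale k = cos φ₀ / cos φ (so areas are preserved, h·k = 1).
At 42.4°: h = 0.8527, k = 1.173; principal scales a = 1.173, b = 0.8527.
sin(ω/2) = (a − b)/(a + b) = 0.3201/2.025 = 0.1580, so ω = 2 arcsin(0.1580) ≈ 18.2°.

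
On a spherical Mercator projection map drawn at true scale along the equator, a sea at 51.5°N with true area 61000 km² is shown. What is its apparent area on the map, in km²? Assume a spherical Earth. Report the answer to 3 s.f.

Mercator is conformal, so the point scale is isotropic: h = k = sec φ = 1/cos φ.
Areal scale = k² = sec²φ = 1/cos²(51.5°) = 1/0.6225² = 2.580.
Apparent area = 61000 × 2.580 ≈ 157000 km².

157000 km²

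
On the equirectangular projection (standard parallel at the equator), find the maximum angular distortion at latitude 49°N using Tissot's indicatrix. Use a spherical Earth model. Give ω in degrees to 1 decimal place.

In the plate carrée (x = Rλ, y = Rφ), meridians are true-scale (h = 1) and parallels are stretched by k = sec φ.
At 49°: h = 1.000, k = 1.524; principal scales a = 1.524, b = 1.000.
sin(ω/2) = (a − b)/(a + b) = 0.5243/2.524 = 0.2077, so ω = 2 arcsin(0.2077) ≈ 24.0°.

24.0°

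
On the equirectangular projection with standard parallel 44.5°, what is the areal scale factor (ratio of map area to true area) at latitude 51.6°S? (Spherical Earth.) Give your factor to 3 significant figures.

1.15

In the equirectangular projection with standard parallel φ₀ = 44.5° (x = Rλ cos φ₀, y = Rφ), meridians are true-scale (h = 1) and the parallel scale is k = cos φ₀ / cos φ.
Areal scale = h·k = 1 × cos φ₀ / cos φ; at 51.6°, h = 1.000, k = 1.148, so h·k = 1.148.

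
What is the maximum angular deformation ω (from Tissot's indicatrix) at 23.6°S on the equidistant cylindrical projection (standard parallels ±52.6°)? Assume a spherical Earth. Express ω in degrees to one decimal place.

The equidistant cylindrical projection with φ₀ = 52.6° has h = 1 (meridians true) and k = cos φ₀ / cos φ along parallels.
At 23.6°: h = 1.000, k = 0.6628; principal scales a = 1.000, b = 0.6628.
sin(ω/2) = (a − b)/(a + b) = 0.3372/1.663 = 0.2028, so ω = 2 arcsin(0.2028) ≈ 23.4°.

23.4°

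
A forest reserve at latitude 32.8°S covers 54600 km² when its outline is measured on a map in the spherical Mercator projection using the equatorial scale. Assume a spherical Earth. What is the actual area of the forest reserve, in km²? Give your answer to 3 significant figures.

For Mercator, h = k = sec φ (a conformal cylindrical projection has a single point scale, 1/cos φ).
Areal scale = k² = sec²φ = 1/cos²(32.8°) = 1/0.8406² = 1.415.
True area = apparent / (areal scale) = 54600 / 1.415 ≈ 38600 km².

38600 km²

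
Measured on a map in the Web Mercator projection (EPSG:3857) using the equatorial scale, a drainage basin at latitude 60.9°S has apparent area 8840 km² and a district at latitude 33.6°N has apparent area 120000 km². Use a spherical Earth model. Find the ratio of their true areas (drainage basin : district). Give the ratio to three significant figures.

On Mercator the areal scale is sec²φ, so true area = apparent × cos²φ.
True area of drainage basin: 8840 × cos²(60.9°) = 8840 × 0.2365 = 2091 km².
True area of district: 120000 × cos²(33.6°) = 120000 × 0.6938 = 83250 km².
Ratio = 2091 / 83250 ≈ 0.0251.

0.0251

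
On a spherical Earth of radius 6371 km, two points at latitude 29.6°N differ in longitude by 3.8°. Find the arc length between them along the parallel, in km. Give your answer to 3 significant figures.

Arc length along a parallel = R cos φ · Δλ (with Δλ in radians).
= 6371 × cos 29.6° × (3.8° × π/180) = 6371 × 0.8695 × 0.06632 ≈ 367 km.

367 km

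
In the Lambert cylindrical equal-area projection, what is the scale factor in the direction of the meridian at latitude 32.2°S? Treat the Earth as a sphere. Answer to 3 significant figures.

The Lambert cylindrical equal-area projection is the cylindrical equal-area projection with its standard parallel at the equator (φ₀ = 0). For cylindrical equal-area with standard parallel φ₀, h = cos φ / cos φ₀ and k = cos φ₀ / cos φ, so h·k = 1.
h = cos 32.2° / cos 0° = 0.8462/1.000 = 0.8462.

0.846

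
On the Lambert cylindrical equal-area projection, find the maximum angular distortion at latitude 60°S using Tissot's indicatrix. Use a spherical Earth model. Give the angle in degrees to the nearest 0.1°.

The Lambert cylindrical equal-area projection is the cylindrical equal-area projection with its standard parallel at the equator (φ₀ = 0). For cylindrical equal-area with standard parallel φ₀, h = cos φ / cos φ₀ and k = cos φ₀ / cos φ, so h·k = 1.
At 60°: h = 0.5000, k = 2.000; principal scales a = 2.000, b = 0.5000.
sin(ω/2) = (a − b)/(a + b) = 1.500/2.500 = 0.6000, so ω = 2 arcsin(0.6000) ≈ 73.7°.

73.7°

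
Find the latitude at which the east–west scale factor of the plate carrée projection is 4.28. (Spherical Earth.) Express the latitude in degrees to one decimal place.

76.5°

Plate carrée: h = 1, k = sec φ along parallels.
sec φ = 4.28  ⇒  cos φ = 0.2336  ⇒  φ ≈ 76.5°.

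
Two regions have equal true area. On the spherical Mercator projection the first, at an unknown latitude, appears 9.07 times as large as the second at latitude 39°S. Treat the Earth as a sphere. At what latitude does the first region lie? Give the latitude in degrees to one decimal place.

75.0°

On Mercator, (apparent₁)/(apparent₂) = sec²φ₁ / sec²φ₂ when true areas are equal.
cos²φ₂ / cos²φ₁ = 9.07  ⇒  cos φ₁ = cos 39° / √9.07 = 0.7771/3.012 = 0.2580.
φ₁ = arccos(0.2580) ≈ 75.0°.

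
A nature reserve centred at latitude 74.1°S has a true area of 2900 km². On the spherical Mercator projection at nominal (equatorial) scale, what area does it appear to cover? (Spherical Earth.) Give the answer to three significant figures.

For Mercator, h = k = sec φ (a conformal cylindrical projection has a single point scale, 1/cos φ).
Areal scale = k² = sec²φ = 1/cos²(74.1°) = 1/0.2740² = 13.32.
Apparent area = 2900 × 13.32 ≈ 38600 km².

38600 km²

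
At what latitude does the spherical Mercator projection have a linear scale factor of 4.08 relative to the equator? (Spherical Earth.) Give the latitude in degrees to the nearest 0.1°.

Mercator scale is k = sec φ = 1/cos φ.
1/cos φ = 4.08  ⇒  cos φ = 0.2451  ⇒  φ = arccos(0.2451) ≈ 75.8°.

75.8°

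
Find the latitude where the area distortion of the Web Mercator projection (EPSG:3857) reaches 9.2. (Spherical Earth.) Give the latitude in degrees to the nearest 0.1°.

70.8°

Mercator areal scale is sec²φ.
sec²φ = 9.2  ⇒  cos²φ = 0.1087  ⇒  cos φ = 0.3297.
φ = arccos(0.3297) ≈ 70.8°.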